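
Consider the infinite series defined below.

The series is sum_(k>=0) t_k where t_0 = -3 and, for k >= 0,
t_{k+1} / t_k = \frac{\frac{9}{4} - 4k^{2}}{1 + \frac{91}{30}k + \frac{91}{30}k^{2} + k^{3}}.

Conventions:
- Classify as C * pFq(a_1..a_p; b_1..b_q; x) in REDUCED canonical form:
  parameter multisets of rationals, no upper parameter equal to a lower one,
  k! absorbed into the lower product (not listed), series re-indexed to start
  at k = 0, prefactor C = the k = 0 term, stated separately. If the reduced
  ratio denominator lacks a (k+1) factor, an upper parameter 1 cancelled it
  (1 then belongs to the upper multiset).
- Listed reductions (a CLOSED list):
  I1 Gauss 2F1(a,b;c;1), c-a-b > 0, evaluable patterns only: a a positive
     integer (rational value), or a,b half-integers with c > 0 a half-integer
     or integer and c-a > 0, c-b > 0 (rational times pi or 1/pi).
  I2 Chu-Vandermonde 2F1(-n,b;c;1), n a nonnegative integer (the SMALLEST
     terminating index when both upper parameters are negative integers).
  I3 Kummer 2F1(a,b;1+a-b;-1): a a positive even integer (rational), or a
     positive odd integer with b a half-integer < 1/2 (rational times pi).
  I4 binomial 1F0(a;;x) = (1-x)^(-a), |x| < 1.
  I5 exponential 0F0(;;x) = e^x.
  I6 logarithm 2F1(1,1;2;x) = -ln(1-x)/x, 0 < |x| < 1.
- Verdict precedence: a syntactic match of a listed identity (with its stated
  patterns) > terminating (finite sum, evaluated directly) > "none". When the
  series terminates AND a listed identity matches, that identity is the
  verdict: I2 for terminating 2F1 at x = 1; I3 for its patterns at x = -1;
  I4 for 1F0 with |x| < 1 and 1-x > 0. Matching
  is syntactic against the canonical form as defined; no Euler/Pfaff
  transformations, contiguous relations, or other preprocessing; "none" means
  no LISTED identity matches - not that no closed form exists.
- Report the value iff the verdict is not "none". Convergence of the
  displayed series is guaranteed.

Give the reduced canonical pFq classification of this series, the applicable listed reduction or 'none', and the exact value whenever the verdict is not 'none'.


Structural cue: x = -4 and roots of the ratio polynomials (prefactor -3) are the negated parameters.
Consecutive-term ratio: r(k) = -4 * (k-\frac{3}{4}) (k+\frac{3}{4}) / [(k+\frac{5}{6}) (k+\frac{6}{5}) (k+1)] - rational in k, leading ratio -4; with t_0 = -3, classification follows.

Prefactor -3, argument -4: 2F2 with upper {-\frac{3}{4}, \frac{3}{4}} over lower {\frac{5}{6}, \frac{6}{5}}. Verdict: none here - no I1-I6 shape fits x = -4 with lower {\frac{5}{6}, \frac{6}{5}}.


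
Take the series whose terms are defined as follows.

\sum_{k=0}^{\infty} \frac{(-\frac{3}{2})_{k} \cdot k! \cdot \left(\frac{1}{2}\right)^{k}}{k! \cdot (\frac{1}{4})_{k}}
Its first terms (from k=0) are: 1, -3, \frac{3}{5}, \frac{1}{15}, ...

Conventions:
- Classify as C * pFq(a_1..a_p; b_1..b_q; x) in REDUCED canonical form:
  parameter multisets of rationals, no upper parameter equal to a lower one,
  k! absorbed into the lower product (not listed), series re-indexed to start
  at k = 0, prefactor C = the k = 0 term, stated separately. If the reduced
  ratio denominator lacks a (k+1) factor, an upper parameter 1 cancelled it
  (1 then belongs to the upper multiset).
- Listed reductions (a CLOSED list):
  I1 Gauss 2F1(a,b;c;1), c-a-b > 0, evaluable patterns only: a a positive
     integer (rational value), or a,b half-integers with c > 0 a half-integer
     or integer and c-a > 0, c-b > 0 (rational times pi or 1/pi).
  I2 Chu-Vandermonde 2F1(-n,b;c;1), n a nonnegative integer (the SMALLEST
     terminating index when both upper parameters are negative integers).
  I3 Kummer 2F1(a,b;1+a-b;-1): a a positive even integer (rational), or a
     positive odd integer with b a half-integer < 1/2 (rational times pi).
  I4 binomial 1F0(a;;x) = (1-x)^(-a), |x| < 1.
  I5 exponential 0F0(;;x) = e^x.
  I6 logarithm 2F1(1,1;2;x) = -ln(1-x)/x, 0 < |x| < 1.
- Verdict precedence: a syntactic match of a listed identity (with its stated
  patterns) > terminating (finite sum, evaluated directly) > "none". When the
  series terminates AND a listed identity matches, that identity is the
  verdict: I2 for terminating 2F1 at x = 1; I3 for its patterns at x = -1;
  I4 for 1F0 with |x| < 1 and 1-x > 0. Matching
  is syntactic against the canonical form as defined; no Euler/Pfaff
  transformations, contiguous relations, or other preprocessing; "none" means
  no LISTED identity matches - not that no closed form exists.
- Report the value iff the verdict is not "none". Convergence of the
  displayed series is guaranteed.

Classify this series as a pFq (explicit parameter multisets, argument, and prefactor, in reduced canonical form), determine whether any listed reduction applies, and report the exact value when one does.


Canonical form: C = 1 times 2F1 with upper {-\frac{3}{2}, 1}, lower {\frac{1}{4}}, x = \frac{1}{2}. Verdict: none. No listed pattern accepts 2F1(-\frac{3}{2}, 1; \frac{1}{4}; \frac{1}{2}).

Key observation: t_0 being 1, the factorial ratio (C = 1) (k+a-1)!/(a-1)! is a rising factorial (a)_k.
Step ratio: r(k) = \frac{1}{2} * (k-\frac{3}{2}) (k+1) / [(k+\frac{1}{4}) (k+1)] - rational in k, leading ratio \frac{1}{2}; with t_0 = 1, classification follows.


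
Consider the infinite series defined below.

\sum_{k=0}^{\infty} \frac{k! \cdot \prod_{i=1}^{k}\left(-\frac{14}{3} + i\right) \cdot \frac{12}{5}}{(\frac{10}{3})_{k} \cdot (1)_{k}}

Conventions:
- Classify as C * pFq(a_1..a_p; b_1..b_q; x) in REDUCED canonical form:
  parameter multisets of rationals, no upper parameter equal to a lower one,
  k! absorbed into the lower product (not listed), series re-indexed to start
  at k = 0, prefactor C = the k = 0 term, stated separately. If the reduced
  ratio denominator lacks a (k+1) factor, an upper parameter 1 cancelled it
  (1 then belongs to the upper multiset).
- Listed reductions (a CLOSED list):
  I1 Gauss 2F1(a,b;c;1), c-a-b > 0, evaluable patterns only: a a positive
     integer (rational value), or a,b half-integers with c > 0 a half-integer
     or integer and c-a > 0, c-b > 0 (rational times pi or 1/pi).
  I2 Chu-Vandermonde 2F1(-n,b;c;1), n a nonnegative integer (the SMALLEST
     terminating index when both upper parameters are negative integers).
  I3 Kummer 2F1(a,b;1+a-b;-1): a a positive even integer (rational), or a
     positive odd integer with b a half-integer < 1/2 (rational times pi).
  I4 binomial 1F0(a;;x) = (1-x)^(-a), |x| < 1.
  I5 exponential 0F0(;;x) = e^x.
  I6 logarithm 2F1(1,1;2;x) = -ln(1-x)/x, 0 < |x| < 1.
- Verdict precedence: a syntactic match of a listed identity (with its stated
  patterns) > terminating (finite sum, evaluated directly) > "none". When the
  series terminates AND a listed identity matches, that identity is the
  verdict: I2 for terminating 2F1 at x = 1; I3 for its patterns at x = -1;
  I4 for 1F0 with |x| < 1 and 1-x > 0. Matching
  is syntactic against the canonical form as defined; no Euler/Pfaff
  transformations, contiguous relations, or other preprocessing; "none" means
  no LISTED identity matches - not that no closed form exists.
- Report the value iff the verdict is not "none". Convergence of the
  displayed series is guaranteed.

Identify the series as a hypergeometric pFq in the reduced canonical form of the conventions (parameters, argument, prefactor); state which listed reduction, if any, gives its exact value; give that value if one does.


x = 1 here; the reduced form reads 2F1, upper {-\frac{11}{3}, 1}, lower {\frac{10}{3}}, C = \frac{12}{5}. Verdict: Gauss (I1, integer-parameter pattern) applies (x = 1: the Gamma ratio telescopes since c-a-b = 6 > 0 and a = 1 in Z>0). Value: \frac{14}{15}.

Key observation: x = 1 and (1)_k (C = 12/5, x = 1) is k! itself.
Step ratio: r(k) = 1 * (k-\frac{11}{3}) (k+1) / [(k+\frac{10}{3}) (k+1)] - rational in k, leading ratio 1; with t_0 = \frac{12}{5}, classification follows.


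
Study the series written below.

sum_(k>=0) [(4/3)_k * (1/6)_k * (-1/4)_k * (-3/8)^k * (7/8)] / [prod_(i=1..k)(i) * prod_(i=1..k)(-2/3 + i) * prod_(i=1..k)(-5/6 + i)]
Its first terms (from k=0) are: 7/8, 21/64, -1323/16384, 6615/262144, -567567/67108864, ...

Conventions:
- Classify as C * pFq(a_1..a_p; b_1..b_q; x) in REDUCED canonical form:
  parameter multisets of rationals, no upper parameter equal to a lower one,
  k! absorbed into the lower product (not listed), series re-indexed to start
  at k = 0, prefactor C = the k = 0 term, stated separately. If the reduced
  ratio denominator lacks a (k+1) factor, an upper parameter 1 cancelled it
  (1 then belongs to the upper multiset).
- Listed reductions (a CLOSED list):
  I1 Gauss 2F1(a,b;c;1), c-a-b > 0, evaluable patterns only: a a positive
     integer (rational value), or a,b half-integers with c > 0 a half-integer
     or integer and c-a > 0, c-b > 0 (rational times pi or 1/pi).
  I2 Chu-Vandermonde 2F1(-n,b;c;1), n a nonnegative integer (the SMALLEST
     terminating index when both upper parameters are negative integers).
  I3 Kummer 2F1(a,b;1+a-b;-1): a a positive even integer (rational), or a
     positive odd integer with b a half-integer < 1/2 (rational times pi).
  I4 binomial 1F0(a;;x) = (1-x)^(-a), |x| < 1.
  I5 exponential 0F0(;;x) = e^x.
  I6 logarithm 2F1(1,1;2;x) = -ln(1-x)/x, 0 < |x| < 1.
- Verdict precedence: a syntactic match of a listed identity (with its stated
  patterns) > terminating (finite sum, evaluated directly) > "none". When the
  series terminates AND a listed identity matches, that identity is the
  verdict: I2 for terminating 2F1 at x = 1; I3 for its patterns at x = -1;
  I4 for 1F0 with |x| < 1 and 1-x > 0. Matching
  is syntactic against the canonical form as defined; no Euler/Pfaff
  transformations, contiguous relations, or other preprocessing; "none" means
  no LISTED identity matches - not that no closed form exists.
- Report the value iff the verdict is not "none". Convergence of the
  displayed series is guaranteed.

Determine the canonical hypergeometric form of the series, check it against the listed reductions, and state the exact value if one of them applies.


Reduced: x = -3/8, 2F1, upper = {-1/4, 4/3}, lower = {1/3}, C = 7/8. Verdict: none here - no I1-I6 shape fits x = -3/8 with lower {1/3}.

Key step: t_0 being 7/8, the product of the first k integers (prefactor 7/8) is k!.
Adjacent-term ratio: r(k) = (-3/8) * (k-1/4) (k+4/3) / [(k+1/3) (k+1)] - poly over poly, x = (-3/8) from leading terms; C = 7/8 at k = 0.


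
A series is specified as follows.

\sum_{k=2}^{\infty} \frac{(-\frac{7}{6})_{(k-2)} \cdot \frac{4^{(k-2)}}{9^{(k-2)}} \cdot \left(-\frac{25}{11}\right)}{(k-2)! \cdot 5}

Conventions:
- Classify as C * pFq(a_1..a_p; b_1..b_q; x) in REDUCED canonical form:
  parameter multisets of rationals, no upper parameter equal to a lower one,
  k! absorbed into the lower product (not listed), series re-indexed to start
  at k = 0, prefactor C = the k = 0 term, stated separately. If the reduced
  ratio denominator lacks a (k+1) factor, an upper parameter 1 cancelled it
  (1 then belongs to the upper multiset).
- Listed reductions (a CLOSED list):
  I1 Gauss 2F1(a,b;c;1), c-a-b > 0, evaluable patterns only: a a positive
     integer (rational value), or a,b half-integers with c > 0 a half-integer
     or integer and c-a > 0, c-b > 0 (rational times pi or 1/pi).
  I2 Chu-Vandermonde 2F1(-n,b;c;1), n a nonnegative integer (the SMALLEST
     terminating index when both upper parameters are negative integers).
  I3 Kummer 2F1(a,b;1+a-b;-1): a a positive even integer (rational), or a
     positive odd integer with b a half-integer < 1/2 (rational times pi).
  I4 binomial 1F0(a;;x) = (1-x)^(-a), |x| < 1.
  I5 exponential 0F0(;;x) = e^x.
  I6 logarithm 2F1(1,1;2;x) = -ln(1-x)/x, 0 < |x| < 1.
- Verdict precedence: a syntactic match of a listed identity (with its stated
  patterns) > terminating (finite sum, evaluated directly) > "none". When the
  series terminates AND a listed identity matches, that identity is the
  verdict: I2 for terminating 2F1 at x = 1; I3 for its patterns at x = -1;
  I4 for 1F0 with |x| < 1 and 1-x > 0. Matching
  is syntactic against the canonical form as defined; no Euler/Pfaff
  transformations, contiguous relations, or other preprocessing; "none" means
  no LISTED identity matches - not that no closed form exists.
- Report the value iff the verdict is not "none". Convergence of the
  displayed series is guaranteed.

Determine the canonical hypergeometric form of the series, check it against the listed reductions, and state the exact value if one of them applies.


Reduced: x = \frac{4}{9}, 1F0, upper = {-\frac{7}{6}}, lower = {-}, C = -\frac{5}{11}. Verdict (x = \frac{4}{9}): the binomial series (I4) applies (the 1F0 binomial series: exponent 7/6, x = \frac{4}{9}). Sum: \left(-\frac{5}{11}\right) \cdot \left(\frac{5}{9}\right)^{\frac{7}{6}}.

The tell: t_0 = -\frac{5}{11} here, and the constant factors (C = -5/11) combine into one prefactor.
Ratio: r(k) = \frac{4}{9} * (k-\frac{7}{6}) / [(k+1)] - rational in k. x = \frac{4}{9}; t_0 = -\frac{5}{11}; negate the roots.


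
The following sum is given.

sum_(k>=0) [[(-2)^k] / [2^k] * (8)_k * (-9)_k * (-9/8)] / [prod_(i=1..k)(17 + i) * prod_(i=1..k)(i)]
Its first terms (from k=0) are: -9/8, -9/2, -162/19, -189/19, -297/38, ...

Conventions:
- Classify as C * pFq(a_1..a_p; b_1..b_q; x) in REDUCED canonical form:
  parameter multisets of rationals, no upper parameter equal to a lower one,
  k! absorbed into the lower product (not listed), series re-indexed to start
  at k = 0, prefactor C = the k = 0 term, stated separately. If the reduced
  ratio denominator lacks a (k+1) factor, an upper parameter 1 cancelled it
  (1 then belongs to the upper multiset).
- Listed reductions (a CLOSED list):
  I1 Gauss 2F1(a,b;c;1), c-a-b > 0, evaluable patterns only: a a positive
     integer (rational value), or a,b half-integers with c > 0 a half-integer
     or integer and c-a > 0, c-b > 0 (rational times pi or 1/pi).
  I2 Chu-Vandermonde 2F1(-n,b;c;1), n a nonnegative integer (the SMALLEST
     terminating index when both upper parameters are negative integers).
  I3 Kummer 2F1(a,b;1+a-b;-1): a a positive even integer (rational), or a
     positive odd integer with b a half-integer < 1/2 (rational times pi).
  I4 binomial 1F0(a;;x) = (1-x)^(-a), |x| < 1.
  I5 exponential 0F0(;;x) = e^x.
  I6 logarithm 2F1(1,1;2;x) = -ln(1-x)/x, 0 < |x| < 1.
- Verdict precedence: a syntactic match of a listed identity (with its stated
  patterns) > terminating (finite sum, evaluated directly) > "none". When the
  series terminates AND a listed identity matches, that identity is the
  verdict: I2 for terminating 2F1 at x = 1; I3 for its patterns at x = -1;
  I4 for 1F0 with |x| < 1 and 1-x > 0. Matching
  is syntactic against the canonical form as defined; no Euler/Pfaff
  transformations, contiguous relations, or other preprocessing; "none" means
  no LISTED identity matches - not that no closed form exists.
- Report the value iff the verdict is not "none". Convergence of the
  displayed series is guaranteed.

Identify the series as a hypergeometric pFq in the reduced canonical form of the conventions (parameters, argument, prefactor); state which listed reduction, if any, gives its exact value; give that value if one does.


Prefactor -9/8, argument -1: 2F1 with upper {-9, 8} over lower {18}. Verdict: Kummer (I3) applies (x = -1; c = 18 equals 1+a-b for upper {-9, 8}: listed pattern). Sum: -153/4.

Key step: with t_0 = -9/8, the lower running product (C = -9/8) is a rising factorial.
Consecutive-term ratio: r(k) = (-1) * (k-9) (k+8) / [(k+18) (k+1)] ; factor over Q: parameters, x = (-1), and C = -9/8.


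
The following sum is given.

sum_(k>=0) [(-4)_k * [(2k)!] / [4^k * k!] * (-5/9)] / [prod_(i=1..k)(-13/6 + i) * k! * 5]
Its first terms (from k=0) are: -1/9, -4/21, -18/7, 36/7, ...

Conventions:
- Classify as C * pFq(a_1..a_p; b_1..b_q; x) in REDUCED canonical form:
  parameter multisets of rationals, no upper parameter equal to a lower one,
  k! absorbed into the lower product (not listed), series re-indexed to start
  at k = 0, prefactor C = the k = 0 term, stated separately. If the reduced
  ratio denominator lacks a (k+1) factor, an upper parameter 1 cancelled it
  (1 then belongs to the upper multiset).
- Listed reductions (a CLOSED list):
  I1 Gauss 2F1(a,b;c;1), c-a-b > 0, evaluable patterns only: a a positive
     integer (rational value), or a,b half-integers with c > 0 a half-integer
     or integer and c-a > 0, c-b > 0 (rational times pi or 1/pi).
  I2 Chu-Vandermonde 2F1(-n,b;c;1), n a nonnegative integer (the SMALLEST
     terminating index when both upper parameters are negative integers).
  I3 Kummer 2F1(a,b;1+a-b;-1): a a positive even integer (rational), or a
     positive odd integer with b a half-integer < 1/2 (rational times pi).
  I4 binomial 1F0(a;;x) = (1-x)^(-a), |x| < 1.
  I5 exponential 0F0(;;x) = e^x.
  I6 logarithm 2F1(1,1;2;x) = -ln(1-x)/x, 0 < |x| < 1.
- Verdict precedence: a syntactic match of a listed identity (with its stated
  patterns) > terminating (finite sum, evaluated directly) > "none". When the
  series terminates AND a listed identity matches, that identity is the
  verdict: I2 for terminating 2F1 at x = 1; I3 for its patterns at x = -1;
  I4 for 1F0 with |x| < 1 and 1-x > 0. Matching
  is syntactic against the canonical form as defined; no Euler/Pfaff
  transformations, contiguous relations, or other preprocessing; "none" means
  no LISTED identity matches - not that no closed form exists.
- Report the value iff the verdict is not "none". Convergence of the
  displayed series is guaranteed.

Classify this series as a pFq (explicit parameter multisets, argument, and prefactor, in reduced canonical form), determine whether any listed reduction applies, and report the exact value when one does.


First insight: t_0 being -1/9, the lower running product (C = -1/9, x = 1) is a rising factorial.
Step ratio: r(k) = 1 * (k-4) (k+1/2) / [(k-7/6) (k+1)] - rational; roots negated = parameters, x = 1, C = -1/9.

The series (x = 1) is 2F1: upper {-4, 1/2}, lower {-7/6}, prefactor -1/9. Verdict: Chu-Vandermonde (I2) matches (terminating 2F1 at x = 1 with n = 4, b = 1/2, c = -7/6). Its exact value is -128/693.


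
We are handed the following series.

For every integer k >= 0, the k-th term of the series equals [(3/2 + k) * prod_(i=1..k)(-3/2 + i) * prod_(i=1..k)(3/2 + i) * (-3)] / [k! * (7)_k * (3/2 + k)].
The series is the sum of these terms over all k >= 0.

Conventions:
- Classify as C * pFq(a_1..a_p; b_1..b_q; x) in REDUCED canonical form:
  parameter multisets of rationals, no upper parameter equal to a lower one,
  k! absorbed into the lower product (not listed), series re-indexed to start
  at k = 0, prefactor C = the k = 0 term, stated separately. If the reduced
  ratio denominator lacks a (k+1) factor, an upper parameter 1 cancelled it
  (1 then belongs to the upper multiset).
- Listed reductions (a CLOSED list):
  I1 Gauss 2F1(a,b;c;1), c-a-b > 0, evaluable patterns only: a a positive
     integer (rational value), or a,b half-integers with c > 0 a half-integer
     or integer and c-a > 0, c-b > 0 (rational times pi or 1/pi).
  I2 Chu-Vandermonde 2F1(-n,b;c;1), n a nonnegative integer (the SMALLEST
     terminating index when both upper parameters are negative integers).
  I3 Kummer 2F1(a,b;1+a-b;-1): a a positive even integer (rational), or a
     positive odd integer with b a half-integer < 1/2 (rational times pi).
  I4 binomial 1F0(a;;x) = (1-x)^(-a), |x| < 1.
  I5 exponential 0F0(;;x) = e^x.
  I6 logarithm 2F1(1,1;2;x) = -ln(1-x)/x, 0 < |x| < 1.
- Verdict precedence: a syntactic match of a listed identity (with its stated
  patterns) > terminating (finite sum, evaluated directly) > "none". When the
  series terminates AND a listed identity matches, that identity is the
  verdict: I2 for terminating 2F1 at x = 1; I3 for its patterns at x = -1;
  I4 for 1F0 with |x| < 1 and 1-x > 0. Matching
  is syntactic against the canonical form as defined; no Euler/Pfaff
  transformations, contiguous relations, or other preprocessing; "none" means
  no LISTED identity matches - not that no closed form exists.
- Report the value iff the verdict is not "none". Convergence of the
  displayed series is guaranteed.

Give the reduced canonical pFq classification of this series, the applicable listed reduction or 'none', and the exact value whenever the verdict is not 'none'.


Reduced: x = 1, 2F1, upper = {-1/2, 5/2}, lower = {7}, C = -3. Verdict (x = 1): Gauss's theorem I1 (half-integer case) applies (x = 1; upper {-1/2, 5/2} half-integers, c = 7 in the evaluable pattern). Sum: (-262144/35035) / pi.

Key observation: t_0 being -3, the running product (C = -3, x = 1) telescopes to a rising factorial.
Adjacent-term ratio: r(k) = 1 * (k-1/2) (k+5/2) / [(k+7) (k+1)] - rational in k, leading ratio 1; with t_0 = -3, classification follows.


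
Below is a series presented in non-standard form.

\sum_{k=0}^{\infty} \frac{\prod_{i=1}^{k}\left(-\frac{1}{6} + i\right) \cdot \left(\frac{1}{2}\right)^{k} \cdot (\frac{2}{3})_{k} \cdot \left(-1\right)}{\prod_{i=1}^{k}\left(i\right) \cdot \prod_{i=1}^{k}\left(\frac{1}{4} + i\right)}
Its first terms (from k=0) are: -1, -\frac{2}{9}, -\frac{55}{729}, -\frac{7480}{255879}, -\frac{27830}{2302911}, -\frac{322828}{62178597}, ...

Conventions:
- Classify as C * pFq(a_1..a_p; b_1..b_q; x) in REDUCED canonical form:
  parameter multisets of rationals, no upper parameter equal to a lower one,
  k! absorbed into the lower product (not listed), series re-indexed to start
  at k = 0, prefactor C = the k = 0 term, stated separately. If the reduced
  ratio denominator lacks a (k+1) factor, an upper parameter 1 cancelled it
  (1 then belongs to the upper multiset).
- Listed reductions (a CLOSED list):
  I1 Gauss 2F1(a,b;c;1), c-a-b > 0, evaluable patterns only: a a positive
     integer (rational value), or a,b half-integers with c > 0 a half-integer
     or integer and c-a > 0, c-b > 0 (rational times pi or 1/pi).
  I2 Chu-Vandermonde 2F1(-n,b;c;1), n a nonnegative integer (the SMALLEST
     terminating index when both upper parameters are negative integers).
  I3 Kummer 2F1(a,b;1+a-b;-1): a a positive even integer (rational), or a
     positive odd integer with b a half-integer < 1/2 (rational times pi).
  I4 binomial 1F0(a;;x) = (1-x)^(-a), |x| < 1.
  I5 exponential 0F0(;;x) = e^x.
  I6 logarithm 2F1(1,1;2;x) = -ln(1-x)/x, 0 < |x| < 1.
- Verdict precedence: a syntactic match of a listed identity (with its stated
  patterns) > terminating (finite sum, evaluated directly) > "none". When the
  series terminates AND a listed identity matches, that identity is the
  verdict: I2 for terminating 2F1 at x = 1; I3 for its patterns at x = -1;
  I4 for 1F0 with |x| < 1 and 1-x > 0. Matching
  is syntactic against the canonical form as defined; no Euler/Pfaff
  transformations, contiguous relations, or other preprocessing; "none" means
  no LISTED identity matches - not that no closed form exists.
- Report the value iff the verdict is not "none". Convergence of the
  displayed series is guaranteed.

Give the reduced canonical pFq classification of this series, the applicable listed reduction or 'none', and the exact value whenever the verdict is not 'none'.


Canonical form: C = -1 times 2F1 with upper {\frac{2}{3}, \frac{5}{6}}, lower {\frac{5}{4}}, x = \frac{1}{2}. Verdict: none here - no I1-I6 shape fits x = \frac{1}{2} with lower {\frac{5}{4}}.

Structural cue: t_0 = -1 here, and the lower running product (prefactor -1) is a rising factorial.
Term ratio: r(k) = \frac{1}{2} * (k+\frac{2}{3}) (k+\frac{5}{6}) / [(k+\frac{5}{4}) (k+1)] ; factor over Q: parameters, x = \frac{1}{2}, and C = -1.


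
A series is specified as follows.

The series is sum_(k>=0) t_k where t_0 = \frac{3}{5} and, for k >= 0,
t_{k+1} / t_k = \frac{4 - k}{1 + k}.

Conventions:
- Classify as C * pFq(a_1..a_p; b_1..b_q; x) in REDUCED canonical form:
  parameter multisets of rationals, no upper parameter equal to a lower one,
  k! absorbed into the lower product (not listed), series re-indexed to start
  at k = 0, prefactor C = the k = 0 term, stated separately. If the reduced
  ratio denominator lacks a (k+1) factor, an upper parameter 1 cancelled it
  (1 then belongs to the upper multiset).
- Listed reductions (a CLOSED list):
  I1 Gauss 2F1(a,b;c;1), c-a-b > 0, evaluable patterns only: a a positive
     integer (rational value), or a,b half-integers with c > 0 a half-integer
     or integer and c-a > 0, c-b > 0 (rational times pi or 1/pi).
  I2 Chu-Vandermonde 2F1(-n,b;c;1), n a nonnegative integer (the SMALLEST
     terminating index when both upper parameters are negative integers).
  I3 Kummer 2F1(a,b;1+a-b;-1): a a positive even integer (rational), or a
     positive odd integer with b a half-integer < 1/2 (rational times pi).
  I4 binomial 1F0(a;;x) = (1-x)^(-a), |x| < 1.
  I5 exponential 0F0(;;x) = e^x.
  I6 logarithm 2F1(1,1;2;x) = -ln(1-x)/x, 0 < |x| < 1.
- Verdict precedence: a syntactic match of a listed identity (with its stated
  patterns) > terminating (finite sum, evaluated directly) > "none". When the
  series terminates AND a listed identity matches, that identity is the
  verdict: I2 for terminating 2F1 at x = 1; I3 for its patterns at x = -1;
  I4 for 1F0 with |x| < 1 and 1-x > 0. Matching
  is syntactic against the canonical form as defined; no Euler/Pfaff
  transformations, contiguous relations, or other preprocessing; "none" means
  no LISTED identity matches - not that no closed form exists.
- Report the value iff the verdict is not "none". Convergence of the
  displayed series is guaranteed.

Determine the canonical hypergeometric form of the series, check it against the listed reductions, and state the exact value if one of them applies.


Structural cue: from the first term \frac{3}{5}: the expanded ratio factors over Q; C = 3/5, roots give parameters.
Adjacent-term ratio: r(k) = -1 * (k-4) / [(k+1)] - rational in k, leading ratio -1; with t_0 = \frac{3}{5}, classification follows.

The series (x = -1) is 1F0: upper {-4}, lower {-}, prefactor \frac{3}{5}. Verdict: terminating - upper -4 stops the sum at k = 4; the 5 terms are added exactly. Value: \frac{48}{5}.


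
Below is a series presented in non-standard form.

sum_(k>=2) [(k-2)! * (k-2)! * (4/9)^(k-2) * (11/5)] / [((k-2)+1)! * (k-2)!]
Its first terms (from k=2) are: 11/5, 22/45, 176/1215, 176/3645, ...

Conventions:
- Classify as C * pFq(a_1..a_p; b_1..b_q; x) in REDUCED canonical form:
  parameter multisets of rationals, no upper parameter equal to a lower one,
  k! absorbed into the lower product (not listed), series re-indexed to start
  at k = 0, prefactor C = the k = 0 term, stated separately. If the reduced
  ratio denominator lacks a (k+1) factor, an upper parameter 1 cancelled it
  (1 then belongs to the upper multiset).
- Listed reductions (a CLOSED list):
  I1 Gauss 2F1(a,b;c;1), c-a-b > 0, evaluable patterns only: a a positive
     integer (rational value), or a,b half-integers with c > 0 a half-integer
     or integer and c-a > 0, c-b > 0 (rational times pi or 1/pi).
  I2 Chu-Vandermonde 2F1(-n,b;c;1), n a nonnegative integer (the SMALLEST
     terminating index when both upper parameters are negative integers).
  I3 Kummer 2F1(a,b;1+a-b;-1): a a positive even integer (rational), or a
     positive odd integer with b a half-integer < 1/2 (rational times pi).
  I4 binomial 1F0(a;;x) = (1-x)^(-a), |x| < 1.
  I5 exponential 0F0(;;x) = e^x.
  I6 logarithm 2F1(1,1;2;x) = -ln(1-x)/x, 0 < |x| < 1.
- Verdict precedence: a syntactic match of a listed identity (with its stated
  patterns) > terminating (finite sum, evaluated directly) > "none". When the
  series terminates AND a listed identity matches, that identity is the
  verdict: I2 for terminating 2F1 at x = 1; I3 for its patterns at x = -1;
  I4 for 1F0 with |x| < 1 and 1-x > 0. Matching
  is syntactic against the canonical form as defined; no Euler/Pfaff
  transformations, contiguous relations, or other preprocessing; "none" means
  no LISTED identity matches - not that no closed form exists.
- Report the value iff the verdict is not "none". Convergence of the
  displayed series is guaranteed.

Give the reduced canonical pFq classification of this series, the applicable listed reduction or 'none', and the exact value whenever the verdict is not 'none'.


At argument 4/9: a 2F1 with upper {1, 1}, lower {2}, scaled by C = 11/5. Verdict (x = 4/9): the logarithmic series (I6) applies (the logarithm: parameters (1,1;2), x = 4/9). Hence: (-99/20) * ln(5/9).

The tell: t_0 being 11/5, the factorial ratio (C = 11/5) (k+a-1)!/(a-1)! is a rising factorial (a)_k.
Term ratio: r(k) = (4/9) * (k+1) (k+1) / [(k+2) (k+1)] - rational in k. x = (4/9); t_0 = 11/5; negate the roots.


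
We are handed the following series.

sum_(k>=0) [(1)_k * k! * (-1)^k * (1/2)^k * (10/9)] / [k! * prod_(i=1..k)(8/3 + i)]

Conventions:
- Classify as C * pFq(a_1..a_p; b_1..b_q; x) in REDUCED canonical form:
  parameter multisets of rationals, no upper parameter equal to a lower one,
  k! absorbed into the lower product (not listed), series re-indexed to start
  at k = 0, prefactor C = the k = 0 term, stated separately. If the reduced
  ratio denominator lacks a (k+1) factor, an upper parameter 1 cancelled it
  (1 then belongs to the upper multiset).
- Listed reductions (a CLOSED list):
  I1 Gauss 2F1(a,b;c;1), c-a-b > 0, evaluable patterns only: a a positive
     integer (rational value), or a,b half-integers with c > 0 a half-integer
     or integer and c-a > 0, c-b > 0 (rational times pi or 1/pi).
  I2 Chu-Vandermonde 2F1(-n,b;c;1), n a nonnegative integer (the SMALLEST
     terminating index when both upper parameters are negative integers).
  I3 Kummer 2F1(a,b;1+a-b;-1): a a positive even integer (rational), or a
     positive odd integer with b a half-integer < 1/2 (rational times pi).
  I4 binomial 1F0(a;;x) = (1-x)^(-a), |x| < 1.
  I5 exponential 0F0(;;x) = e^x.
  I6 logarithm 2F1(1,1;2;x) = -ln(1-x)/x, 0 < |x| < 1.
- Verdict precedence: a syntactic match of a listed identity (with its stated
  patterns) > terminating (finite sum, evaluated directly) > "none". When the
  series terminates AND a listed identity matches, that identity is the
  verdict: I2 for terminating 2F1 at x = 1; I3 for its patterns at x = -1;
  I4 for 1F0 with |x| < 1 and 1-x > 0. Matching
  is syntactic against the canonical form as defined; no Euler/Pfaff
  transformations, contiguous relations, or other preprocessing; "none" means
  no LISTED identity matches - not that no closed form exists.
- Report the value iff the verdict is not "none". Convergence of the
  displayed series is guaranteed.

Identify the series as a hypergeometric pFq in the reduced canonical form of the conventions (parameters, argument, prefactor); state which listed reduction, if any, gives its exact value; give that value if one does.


This is 10/9 * 2F1(1, 1; 11/3; -1/2) in reduced canonical form. Verdict: none (x = -1/2): each listed identity misses the multisets {1, 1} ; {11/3}.

First insight: with t_0 = 10/9, the lower running product (C = 10/9, x = -1/2) is a rising factorial.
Term ratio: r(k) = (-1/2) * (k+1) (k+1) / [(k+11/3) (k+1)] ; factor over Q: parameters, x = (-1/2), and C = 10/9.


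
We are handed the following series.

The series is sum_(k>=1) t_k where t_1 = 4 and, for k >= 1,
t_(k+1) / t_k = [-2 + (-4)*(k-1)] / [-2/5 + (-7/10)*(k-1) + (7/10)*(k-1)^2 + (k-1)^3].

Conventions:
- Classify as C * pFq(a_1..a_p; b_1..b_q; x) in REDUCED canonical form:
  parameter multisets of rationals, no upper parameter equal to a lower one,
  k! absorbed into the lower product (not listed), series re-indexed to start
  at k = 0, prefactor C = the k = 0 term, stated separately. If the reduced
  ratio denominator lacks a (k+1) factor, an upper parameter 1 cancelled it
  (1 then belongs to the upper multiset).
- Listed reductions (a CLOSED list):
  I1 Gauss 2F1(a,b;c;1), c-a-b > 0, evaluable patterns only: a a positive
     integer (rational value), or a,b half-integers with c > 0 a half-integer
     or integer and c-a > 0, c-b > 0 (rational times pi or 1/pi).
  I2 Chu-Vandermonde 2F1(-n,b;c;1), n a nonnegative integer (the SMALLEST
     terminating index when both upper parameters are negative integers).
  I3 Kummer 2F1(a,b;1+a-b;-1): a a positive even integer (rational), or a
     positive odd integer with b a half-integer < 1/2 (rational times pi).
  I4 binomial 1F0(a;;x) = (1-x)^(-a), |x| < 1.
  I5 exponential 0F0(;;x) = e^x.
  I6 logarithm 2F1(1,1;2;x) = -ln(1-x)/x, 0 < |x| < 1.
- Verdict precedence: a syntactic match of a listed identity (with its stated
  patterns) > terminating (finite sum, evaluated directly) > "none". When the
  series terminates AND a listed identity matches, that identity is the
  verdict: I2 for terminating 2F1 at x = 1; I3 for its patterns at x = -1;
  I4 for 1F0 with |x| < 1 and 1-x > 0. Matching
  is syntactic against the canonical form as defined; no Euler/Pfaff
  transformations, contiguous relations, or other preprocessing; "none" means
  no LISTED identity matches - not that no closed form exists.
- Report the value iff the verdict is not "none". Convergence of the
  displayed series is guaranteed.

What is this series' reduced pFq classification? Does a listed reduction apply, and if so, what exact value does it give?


Classification (C = 4): 0F1 with upper {-}, lower {-4/5}, argument x = -4. Verdict: none. Every listed pattern misses the 0F1 form at -4, upper {-}.

Key observation: t_0 = 4 here, and factor the ratio over Q (C = 4): negated roots = parameters.
Adjacent-term ratio: r(k) = (-4) * 1 / [(k-4/5) (k+1)] - rational in k. x = (-4); t_0 = 4; negate the roots.


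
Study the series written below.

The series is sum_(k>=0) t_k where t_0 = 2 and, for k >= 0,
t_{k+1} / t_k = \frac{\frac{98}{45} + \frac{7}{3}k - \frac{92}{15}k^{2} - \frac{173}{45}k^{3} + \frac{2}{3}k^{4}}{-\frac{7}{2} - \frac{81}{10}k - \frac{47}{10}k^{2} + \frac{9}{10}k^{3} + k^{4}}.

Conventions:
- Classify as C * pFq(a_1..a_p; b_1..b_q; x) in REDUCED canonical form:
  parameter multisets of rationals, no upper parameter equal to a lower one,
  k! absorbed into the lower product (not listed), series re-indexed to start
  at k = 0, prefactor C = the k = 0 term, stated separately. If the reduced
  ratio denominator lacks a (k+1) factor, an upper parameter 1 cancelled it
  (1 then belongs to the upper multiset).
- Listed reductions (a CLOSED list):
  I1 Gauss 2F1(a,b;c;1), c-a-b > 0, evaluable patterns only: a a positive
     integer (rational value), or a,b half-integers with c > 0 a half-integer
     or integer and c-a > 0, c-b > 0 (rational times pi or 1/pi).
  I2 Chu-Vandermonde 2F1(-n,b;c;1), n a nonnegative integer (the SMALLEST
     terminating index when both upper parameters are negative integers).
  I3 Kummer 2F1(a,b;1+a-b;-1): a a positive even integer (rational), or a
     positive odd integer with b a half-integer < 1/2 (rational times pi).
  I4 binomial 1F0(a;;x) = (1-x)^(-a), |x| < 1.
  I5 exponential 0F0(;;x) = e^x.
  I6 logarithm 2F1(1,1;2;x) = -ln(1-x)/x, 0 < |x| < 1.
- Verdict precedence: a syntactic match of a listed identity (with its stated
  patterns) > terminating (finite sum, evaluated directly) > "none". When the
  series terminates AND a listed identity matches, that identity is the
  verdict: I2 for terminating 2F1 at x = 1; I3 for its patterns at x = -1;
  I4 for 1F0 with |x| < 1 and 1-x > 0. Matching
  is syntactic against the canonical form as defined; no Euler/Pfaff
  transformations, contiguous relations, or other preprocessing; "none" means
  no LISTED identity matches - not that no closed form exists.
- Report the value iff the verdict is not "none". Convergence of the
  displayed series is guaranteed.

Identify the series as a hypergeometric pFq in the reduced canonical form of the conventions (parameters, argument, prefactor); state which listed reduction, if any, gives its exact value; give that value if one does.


Reduced: x = \frac{2}{3}, 3F2, upper = {-7, -\frac{2}{3}, \frac{1}{2}}, lower = {-\frac{5}{2}, 1}, C = 2. Verdict: terminating - upper parameter -7 makes this a finite sum (last index 7), evaluated exactly. Value: \frac{7972118}{14348907}.

The tell: with t_0 = 2, the parameter 7/5 appears in both the upper and lower lists and cancels.
Step ratio: r(k) = \frac{2}{3} * (k-7) (k-\frac{2}{3}) (k+\frac{1}{2}) / [(k-\frac{5}{2}) (k+1) (k+1)] ; factor over Q: parameters, x = \frac{2}{3}, and C = 2.


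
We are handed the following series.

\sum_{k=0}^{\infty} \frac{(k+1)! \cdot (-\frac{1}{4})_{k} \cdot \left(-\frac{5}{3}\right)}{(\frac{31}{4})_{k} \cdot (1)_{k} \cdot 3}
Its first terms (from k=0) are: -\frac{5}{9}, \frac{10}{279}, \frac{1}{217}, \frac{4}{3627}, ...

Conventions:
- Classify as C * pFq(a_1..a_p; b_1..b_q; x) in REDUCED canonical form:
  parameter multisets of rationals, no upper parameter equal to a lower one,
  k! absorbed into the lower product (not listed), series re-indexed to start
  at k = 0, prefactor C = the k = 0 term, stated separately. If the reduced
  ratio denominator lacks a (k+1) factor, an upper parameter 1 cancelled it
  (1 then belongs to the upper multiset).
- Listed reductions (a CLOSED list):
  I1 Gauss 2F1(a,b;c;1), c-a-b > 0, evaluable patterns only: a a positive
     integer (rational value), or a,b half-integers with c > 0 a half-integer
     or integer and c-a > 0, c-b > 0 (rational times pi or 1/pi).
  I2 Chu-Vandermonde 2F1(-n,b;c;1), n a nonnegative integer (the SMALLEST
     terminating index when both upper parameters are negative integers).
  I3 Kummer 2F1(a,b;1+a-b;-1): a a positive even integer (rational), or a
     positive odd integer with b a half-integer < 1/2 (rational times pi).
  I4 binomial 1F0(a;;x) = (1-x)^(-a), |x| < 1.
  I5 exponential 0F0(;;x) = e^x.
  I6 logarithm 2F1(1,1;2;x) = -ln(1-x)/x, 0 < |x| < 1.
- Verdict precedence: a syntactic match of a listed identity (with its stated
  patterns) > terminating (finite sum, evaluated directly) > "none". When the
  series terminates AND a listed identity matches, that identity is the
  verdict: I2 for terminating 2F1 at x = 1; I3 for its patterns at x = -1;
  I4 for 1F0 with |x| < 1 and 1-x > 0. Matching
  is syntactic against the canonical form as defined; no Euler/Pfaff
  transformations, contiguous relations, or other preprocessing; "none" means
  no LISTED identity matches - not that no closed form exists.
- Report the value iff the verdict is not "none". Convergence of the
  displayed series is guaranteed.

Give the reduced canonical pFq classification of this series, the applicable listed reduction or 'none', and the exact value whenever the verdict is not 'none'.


x = 1 here; the reduced form reads 2F1, upper {-\frac{1}{4}, 2}, lower {\frac{31}{4}}, C = -\frac{5}{9}. Verdict: this is the Gauss summation I1 (x = 1: the Gamma ratio telescopes since c-a-b = 6 > 0 and a = 2 in Z>0). Exact value: -\frac{115}{224}.

Structural cue: t_0 = -\frac{5}{9} here, and (1)_k (prefactor -5/9) is k! itself.
Adjacent-term ratio: r(k) = 1 * (k-\frac{1}{4}) (k+2) / [(k+\frac{31}{4}) (k+1)] ; factor over Q: parameters, x = 1, and C = -\frac{5}{9}.


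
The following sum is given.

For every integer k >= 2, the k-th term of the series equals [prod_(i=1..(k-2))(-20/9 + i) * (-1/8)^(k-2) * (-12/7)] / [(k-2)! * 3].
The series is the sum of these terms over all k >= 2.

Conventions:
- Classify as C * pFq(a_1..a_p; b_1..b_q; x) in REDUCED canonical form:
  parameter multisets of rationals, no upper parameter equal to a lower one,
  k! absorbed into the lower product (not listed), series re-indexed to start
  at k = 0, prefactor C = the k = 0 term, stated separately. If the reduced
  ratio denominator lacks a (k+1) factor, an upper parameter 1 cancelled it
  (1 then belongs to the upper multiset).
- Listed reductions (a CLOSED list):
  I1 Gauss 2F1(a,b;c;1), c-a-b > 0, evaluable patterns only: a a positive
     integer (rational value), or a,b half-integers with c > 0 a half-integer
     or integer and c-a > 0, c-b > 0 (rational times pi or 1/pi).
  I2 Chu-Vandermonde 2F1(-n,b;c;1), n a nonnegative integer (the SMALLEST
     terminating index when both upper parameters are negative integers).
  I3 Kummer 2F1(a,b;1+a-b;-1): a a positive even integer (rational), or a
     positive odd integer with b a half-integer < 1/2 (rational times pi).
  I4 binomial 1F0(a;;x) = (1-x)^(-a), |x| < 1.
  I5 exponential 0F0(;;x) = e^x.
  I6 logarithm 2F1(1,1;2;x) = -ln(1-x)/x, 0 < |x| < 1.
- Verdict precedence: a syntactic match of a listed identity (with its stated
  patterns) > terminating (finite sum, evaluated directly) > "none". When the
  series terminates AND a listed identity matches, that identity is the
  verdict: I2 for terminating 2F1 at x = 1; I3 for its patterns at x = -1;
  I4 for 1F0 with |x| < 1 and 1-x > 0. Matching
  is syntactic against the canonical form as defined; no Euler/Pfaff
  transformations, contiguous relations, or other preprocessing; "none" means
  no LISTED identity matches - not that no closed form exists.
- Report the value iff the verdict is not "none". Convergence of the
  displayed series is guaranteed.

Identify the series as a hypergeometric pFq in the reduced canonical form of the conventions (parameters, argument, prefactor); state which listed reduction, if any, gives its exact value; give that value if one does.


x = -1/8 here; the reduced form reads 1F0, upper {-11/9}, lower {-}, C = -4/7. Verdict: binomial (I4) fires (the 1F0 binomial series: exponent 11/9, x = -1/8). Exact value: (-4/7) * (9/8)^(11/9).

Key observation: with t_0 = -4/7, the running product (C = -4/7) telescopes to a rising factorial.
Step ratio: r(k) = (-1/8) * (k-11/9) / [(k+1)] - rational in k. x = (-1/8); t_0 = -4/7; negate the roots.
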